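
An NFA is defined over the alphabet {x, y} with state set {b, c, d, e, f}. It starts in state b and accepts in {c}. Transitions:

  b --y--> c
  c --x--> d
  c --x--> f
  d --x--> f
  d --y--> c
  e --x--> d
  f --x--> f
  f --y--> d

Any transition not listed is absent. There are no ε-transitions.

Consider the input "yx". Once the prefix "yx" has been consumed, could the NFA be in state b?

No

Start in {b}.
Read 'y': b→{c}; now {c}.
Read 'x': c→{d, f}; now {d, f}.
State b is not in {d, f}.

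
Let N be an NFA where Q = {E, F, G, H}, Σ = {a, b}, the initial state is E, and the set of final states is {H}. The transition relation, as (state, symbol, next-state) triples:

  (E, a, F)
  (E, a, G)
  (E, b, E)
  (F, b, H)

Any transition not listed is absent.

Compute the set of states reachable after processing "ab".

{H}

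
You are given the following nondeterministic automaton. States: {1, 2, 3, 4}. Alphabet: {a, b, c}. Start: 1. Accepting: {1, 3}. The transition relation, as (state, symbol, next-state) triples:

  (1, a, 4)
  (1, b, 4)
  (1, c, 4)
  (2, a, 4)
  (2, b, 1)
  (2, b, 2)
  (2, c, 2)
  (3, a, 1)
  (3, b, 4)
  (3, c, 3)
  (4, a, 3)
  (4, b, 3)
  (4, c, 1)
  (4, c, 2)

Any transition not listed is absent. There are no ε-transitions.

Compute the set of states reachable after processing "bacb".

Start in {1}.
Read 'b': {1} → {4}.
Read 'a': {4} → {3}.
Read 'c': {3} → {3}.
Read 'b': {3} → {4}.

{4}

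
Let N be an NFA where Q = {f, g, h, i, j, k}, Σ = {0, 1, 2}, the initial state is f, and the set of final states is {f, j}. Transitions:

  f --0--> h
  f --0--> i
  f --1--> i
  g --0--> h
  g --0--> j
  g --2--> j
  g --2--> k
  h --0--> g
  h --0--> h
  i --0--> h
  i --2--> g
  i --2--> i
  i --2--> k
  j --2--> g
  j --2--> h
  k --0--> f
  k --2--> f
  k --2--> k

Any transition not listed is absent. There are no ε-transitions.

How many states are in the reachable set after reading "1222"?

Start in {f}.
Read '1': {f} → {i}.
Read '2': {i} → {g, i, k}.
Read '2': {g, i, k} → {f, g, i, j, k}.
Read '2': {f, g, i, j, k} → {f, g, h, i, j, k}.
That set has 6 states.

6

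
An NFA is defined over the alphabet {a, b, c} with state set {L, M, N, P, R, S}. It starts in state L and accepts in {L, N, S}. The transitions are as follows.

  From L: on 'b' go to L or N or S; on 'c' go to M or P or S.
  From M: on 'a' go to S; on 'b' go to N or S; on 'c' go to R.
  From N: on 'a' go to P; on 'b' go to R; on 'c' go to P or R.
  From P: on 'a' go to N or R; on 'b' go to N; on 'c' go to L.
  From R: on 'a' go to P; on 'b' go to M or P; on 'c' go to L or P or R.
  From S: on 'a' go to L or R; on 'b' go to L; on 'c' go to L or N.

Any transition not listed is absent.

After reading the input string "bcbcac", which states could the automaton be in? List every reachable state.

Start in {L}.
Read 'b': {L} → {L, N, S}.
Read 'c': {L, N, S} → {L, M, N, P, R, S}.
Read 'b': {L, M, N, P, R, S} → {L, M, N, P, R, S}.
Read 'c': {L, M, N, P, R, S} → {L, M, N, P, R, S}.
Read 'a': {L, M, N, P, R, S} → {L, N, P, R, S}.
Read 'c': {L, N, P, R, S} → {L, M, N, P, R, S}.

{L, M, N, P, R, S}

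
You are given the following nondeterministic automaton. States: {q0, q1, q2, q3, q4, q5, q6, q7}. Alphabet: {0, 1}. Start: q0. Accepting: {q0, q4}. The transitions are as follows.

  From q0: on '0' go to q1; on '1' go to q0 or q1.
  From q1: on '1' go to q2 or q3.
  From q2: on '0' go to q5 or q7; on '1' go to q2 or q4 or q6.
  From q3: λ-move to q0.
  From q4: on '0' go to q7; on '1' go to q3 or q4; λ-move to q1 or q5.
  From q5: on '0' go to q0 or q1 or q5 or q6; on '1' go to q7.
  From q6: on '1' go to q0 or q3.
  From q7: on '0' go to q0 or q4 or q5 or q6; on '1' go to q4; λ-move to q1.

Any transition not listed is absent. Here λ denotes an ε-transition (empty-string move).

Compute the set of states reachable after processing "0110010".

Start in {q0}.
Read '0': {q0} → {q1}.
Read '1': {q1} → {q0, q2, q3}.
Read '1': {q0, q2, q3} → {q0, q1, q2, q4, q5, q6}.
Read '0': {q0, q1, q2, q4, q5, q6} → {q0, q1, q5, q6, q7}.
Read '0': {q0, q1, q5, q6, q7} → {q0, q1, q4, q5, q6}.
Read '1': {q0, q1, q4, q5, q6} → {q0, q1, q2, q3, q4, q5, q7}.
Read '0': {q0, q1, q2, q3, q4, q5, q7} → {q0, q1, q4, q5, q6, q7}.

{q0, q1, q4, q5, q6, q7}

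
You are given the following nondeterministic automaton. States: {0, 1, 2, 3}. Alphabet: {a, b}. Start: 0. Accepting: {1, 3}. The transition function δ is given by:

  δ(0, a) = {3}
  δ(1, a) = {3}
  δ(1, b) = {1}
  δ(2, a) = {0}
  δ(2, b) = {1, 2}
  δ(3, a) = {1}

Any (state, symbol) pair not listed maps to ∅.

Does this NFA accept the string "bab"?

Start in {0}.
Read 'b': {0} → ∅.
The set is empty and remains empty for the remaining 2 symbols.
The final set ∅ contains no accepting state.

No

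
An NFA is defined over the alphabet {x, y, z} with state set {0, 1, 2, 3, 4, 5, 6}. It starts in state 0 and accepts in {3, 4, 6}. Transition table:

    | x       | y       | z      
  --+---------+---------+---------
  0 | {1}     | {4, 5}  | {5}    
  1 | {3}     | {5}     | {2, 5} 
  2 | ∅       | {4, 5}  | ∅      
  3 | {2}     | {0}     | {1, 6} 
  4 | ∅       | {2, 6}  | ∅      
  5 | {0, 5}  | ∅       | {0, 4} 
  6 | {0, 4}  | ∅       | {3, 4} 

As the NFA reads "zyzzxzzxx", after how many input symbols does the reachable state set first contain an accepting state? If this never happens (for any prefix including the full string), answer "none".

none

Start in {0}.
Read 'z': {0} → {5}.
Read 'y': {5} → ∅.
The set is empty and remains empty for the remaining 7 symbols.
No reachable set along the way intersects F.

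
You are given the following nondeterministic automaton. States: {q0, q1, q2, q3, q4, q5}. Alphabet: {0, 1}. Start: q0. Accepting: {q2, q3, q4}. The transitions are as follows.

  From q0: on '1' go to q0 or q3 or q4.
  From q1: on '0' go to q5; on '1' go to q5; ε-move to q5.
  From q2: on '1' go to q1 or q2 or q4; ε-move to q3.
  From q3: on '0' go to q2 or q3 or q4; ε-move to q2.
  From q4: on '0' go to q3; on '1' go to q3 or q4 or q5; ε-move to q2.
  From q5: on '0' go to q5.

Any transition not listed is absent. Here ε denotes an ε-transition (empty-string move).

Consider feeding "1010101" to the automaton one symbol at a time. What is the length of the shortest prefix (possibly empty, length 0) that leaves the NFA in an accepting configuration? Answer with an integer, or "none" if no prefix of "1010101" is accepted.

1

Start in {q0}.
Read '1': q0→{q0, q3, q4}; union {q0, q3, q4}; ε-closure = {q0, q2, q3, q4}.
None of the earlier sets intersect F, but {q0, q2, q3, q4} does.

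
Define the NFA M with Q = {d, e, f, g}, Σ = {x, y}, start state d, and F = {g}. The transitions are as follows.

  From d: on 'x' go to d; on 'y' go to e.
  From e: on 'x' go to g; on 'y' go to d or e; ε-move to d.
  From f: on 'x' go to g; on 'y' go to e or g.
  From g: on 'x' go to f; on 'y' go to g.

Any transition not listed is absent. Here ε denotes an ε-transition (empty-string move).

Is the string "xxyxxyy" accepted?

Start in {d}.
Read 'x': d→{d}; now {d}.
Read 'x': d→{d}; now {d}.
Read 'y': d→{e}; union {e}; ε-closure = {d, e}.
Read 'x': d→{d}, e→{g}; now {d, g}.
Read 'x': d→{d}, g→{f}; now {d, f}.
Read 'y': d→{e}, f→{e, g}; union {e, g}; ε-closure = {d, e, g}.
Read 'y': d→{e}, e→{d, e}, g→{g}; now {d, e, g}.
The final set {d, e, g} contains the accepting state g.

Yes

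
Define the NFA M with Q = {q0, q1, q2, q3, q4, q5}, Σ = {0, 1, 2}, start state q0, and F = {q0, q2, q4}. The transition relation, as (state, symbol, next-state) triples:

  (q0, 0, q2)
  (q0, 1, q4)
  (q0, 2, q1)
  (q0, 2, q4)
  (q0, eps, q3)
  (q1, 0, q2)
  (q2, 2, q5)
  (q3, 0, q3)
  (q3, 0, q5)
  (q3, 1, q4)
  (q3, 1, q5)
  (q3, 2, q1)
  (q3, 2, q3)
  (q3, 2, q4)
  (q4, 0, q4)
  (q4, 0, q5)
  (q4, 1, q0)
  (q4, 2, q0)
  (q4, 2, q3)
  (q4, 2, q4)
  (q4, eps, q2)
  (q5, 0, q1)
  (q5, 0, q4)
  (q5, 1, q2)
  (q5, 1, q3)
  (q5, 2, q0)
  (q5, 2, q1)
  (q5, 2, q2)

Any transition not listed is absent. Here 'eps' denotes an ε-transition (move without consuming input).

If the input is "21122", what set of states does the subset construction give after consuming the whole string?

Start: ε-closure({q0}) = {q0, q3}.
Read '2': q0→{q1, q4}, q3→{q1, q3, q4}; union {q1, q3, q4}; ε-closure = {q1, q2, q3, q4}.
Read '1': q1→∅, q2→∅, q3→{q4, q5}, q4→{q0}; union {q0, q4, q5}; ε-closure = {q0, q2, q3, q4, q5}.
Read '1': q0→{q4}, q2→∅, q3→{q4, q5}, q4→{q0}, q5→{q2, q3}; now {q0, q2, q3, q4, q5}.
Read '2': q0→{q1, q4}, q2→{q5}, q3→{q1, q3, q4}, q4→{q0, q3, q4}, q5→{q0, q1, q2}; now {q0, q1, q2, q3, q4, q5}.
Read '2': q0→{q1, q4}, q1→∅, q2→{q5}, q3→{q1, q3, q4}, q4→{q0, q3, q4}, q5→{q0, q1, q2}; now {q0, q1, q2, q3, q4, q5}.

{q0, q1, q2, q3, q4, q5}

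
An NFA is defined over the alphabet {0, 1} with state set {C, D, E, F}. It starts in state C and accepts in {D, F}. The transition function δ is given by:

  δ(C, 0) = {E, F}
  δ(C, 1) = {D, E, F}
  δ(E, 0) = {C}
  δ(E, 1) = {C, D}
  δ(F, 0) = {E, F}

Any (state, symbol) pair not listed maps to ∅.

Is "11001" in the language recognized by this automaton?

Start in {C}.
Read '1': C→{D, E, F}; now {D, E, F}.
Read '1': D→∅, E→{C, D}, F→∅; now {C, D}.
Read '0': C→{E, F}, D→∅; now {E, F}.
Read '0': E→{C}, F→{E, F}; now {C, E, F}.
Read '1': C→{D, E, F}, E→{C, D}, F→∅; now {C, D, E, F}.
The final set {C, D, E, F} contains the accepting states D, F.

Yes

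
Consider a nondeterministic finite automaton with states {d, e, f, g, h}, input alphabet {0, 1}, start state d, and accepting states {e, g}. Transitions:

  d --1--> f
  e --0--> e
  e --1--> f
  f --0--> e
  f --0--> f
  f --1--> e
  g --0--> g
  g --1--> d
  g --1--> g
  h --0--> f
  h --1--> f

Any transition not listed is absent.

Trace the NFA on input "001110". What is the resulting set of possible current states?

Start in {d}.
Read '0': {d} → ∅.
The set is empty and remains empty for the remaining 5 symbols.

∅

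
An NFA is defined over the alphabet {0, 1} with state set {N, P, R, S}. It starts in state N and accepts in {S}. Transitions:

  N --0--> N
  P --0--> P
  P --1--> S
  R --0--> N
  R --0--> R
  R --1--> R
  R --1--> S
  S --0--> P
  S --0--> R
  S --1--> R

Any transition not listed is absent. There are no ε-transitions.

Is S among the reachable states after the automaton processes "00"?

Start in {N}.
Read '0': N→{N}; now {N}.
Read '0': N→{N}; now {N}.
State S is not in {N}.

No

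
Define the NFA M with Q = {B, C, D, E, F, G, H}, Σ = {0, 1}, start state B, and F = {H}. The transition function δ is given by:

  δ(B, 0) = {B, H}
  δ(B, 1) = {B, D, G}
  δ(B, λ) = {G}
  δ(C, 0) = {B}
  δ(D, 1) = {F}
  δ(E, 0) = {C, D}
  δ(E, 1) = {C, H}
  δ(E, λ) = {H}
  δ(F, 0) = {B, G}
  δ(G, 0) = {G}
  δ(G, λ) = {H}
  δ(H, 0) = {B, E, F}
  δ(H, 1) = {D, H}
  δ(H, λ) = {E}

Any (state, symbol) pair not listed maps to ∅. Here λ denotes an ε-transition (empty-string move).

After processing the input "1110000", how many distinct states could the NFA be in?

Start: ε-closure({B}) = {B, E, G, H}.
Read '1': {B, E, G, H} → {B, C, D, E, G, H}.
Read '1': {B, C, D, E, G, H} → {B, C, D, E, F, G, H}.
Read '1': {B, C, D, E, F, G, H} → {B, C, D, E, F, G, H}.
Read '0': {B, C, D, E, F, G, H} → {B, C, D, E, F, G, H}.
Read '0': {B, C, D, E, F, G, H} → {B, C, D, E, F, G, H}.
Read '0': {B, C, D, E, F, G, H} → {B, C, D, E, F, G, H}.
Read '0': {B, C, D, E, F, G, H} → {B, C, D, E, F, G, H}.
That set has 7 states.

7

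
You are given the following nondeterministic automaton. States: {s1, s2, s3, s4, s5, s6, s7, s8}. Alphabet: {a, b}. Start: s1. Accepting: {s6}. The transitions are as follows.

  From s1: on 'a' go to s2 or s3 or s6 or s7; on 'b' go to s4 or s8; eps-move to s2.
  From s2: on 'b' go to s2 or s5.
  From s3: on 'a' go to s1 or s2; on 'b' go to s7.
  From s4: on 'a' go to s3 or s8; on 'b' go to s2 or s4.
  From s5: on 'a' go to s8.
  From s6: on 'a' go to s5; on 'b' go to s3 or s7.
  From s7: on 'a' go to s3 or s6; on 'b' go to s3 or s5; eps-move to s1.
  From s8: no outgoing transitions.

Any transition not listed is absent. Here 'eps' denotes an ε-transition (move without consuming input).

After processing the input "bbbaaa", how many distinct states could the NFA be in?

5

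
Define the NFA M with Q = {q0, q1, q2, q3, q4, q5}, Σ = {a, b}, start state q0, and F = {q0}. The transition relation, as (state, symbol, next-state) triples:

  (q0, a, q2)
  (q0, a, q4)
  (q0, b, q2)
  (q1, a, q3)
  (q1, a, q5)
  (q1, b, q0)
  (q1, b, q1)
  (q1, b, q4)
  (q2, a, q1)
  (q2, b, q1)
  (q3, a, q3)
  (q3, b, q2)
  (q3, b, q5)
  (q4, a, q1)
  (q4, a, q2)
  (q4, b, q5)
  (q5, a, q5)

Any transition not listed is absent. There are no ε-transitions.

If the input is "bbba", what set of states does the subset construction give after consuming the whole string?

{q1, q2, q3, q4, q5}

Start in {q0}.
Read 'b': q0→{q2}; now {q2}.
Read 'b': q2→{q1}; now {q1}.
Read 'b': q1→{q0, q1, q4}; now {q0, q1, q4}.
Read 'a': q0→{q2, q4}, q1→{q3, q5}, q4→{q1, q2}; now {q1, q2, q3, q4, q5}.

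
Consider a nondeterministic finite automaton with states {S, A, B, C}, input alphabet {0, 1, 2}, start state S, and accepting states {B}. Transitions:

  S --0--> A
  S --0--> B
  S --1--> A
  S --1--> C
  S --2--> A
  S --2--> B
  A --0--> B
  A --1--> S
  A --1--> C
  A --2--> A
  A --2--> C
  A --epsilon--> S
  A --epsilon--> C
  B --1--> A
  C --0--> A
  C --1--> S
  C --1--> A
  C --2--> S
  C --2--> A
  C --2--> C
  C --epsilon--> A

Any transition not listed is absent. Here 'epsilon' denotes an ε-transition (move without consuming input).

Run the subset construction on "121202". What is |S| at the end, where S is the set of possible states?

4

Start in {S}.
Read '1': S→{A, C}; union {A, C}; ε-closure = {S, A, C}.
Read '2': S→{A, B}, A→{A, C}, C→{S, A, C}; now {S, A, B, C}.
Read '1': S→{A, C}, A→{S, C}, B→{A}, C→{S, A}; now {S, A, C}.
Read '2': S→{A, B}, A→{A, C}, C→{S, A, C}; now {S, A, B, C}.
Read '0': S→{A, B}, A→{B}, B→∅, C→{A}; union {A, B}; ε-closure = {S, A, B, C}.
Read '2': S→{A, B}, A→{A, C}, B→∅, C→{S, A, C}; now {S, A, B, C}.
That set has 4 states.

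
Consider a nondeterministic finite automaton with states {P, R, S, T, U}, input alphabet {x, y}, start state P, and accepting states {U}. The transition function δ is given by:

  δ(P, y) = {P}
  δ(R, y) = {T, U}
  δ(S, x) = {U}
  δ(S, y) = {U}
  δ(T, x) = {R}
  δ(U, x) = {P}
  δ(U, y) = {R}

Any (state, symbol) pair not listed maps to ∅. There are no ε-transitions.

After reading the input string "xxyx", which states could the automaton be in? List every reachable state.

∅

Start in {P}.
Read 'x': {P} → ∅.
The set is empty and remains empty for the remaining 3 symbols.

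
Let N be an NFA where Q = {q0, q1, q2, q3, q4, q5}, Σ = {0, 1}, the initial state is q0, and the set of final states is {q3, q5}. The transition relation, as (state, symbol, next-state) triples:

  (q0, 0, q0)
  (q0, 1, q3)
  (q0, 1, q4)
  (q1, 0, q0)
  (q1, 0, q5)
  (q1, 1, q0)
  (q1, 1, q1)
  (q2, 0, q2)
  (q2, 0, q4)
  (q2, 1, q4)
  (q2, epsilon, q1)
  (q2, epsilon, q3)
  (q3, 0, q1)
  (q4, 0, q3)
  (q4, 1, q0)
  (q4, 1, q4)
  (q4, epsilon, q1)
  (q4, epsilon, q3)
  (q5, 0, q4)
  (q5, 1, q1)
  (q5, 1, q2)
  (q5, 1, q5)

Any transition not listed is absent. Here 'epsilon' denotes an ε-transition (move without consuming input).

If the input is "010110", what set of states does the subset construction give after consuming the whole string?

{q0, q1, q2, q3, q4, q5}

Start in {q0}.
Read '0': q0→{q0}; now {q0}.
Read '1': q0→{q3, q4}; union {q3, q4}; ε-closure = {q1, q3, q4}.
Read '0': q1→{q0, q5}, q3→{q1}, q4→{q3}; now {q0, q1, q3, q5}.
Read '1': q0→{q3, q4}, q1→{q0, q1}, q3→∅, q5→{q1, q2, q5}; now {q0, q1, q2, q3, q4, q5}.
Read '1': q0→{q3, q4}, q1→{q0, q1}, q2→{q4}, q3→∅, q4→{q0, q4}, q5→{q1, q2, q5}; now {q0, q1, q2, q3, q4, q5}.
Read '0': q0→{q0}, q1→{q0, q5}, q2→{q2, q4}, q3→{q1}, q4→{q3}, q5→{q4}; now {q0, q1, q2, q3, q4, q5}.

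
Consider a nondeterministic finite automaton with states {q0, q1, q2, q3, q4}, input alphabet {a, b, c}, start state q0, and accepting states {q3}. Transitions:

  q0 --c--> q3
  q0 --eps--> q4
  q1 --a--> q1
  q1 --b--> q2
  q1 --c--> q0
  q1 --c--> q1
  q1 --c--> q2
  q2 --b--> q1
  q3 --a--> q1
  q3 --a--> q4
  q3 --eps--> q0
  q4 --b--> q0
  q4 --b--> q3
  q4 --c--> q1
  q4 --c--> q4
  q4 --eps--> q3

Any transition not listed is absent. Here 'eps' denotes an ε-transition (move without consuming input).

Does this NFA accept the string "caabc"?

Start: ε-closure({q0}) = {q0, q3, q4}.
Read 'c': {q0, q3, q4} → {q0, q1, q3, q4}.
Read 'a': {q0, q1, q3, q4} → {q0, q1, q3, q4}.
Read 'a': {q0, q1, q3, q4} → {q0, q1, q3, q4}.
Read 'b': {q0, q1, q3, q4} → {q0, q2, q3, q4}.
Read 'c': {q0, q2, q3, q4} → {q0, q1, q3, q4}.
The final set {q0, q1, q3, q4} contains the accepting state q3.

Yes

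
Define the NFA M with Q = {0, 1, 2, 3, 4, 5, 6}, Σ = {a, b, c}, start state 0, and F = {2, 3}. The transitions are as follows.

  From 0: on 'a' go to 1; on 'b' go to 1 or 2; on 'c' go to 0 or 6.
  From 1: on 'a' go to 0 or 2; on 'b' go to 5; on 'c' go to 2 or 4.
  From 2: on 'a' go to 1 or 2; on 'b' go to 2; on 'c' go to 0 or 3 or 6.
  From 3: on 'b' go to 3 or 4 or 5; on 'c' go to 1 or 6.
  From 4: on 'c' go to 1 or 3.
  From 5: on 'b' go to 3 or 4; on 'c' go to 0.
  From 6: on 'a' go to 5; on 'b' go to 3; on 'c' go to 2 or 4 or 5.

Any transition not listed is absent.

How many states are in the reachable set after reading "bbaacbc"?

Start in {0}.
Read 'b': 0→{1, 2}; now {1, 2}.
Read 'b': 1→{5}, 2→{2}; now {2, 5}.
Read 'a': 2→{1, 2}, 5→∅; now {1, 2}.
Read 'a': 1→{0, 2}, 2→{1, 2}; now {0, 1, 2}.
Read 'c': 0→{0, 6}, 1→{2, 4}, 2→{0, 3, 6}; now {0, 2, 3, 4, 6}.
Read 'b': 0→{1, 2}, 2→{2}, 3→{3, 4, 5}, 4→∅, 6→{3}; now {1, 2, 3, 4, 5}.
Read 'c': 1→{2, 4}, 2→{0, 3, 6}, 3→{1, 6}, 4→{1, 3}, 5→{0}; now {0, 1, 2, 3, 4, 6}.
That set has 6 states.

6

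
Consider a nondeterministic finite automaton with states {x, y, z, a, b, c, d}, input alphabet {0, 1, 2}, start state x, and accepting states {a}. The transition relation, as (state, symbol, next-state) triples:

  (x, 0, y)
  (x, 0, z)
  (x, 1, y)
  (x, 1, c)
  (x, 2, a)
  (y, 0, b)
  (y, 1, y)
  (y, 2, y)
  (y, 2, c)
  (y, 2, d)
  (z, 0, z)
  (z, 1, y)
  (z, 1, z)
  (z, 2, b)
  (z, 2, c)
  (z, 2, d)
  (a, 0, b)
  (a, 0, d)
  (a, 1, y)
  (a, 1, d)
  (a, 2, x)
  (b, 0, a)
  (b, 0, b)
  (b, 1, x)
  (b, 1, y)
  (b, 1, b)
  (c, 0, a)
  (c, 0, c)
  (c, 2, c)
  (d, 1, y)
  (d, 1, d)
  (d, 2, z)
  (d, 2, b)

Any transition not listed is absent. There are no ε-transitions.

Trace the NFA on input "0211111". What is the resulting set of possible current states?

{x, y, b, c, d}

Start in {x}.
Read '0': x→{y, z}; now {y, z}.
Read '2': y→{y, c, d}, z→{b, c, d}; now {y, b, c, d}.
Read '1': y→{y}, b→{x, y, b}, c→∅, d→{y, d}; now {x, y, b, d}.
Read '1': x→{y, c}, y→{y}, b→{x, y, b}, d→{y, d}; now {x, y, b, c, d}.
Read '1': x→{y, c}, y→{y}, b→{x, y, b}, c→∅, d→{y, d}; now {x, y, b, c, d}.
Read '1': x→{y, c}, y→{y}, b→{x, y, b}, c→∅, d→{y, d}; now {x, y, b, c, d}.
Read '1': x→{y, c}, y→{y}, b→{x, y, b}, c→∅, d→{y, d}; now {x, y, b, c, d}.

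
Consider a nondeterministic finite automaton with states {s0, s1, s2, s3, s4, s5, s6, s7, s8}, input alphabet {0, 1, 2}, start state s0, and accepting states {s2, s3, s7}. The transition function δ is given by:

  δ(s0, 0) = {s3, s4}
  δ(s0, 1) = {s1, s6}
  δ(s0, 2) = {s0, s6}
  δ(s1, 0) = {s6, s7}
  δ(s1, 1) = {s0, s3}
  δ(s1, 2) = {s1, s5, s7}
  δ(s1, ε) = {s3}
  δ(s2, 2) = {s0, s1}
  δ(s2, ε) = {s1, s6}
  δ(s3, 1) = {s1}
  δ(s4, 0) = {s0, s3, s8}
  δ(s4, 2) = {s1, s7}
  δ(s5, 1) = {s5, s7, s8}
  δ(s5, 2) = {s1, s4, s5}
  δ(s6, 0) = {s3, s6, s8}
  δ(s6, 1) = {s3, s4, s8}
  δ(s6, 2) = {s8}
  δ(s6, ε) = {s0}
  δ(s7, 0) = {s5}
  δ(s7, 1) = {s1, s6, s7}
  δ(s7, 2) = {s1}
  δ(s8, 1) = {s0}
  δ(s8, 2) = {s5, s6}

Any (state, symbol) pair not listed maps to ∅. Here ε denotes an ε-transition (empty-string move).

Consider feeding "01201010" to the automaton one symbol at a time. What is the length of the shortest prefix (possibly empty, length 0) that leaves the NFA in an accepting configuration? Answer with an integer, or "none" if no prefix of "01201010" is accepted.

Start in {s0}.
Read '0': s0→{s3, s4}; now {s3, s4}.
None of the earlier sets intersect F, but {s3, s4} does.

1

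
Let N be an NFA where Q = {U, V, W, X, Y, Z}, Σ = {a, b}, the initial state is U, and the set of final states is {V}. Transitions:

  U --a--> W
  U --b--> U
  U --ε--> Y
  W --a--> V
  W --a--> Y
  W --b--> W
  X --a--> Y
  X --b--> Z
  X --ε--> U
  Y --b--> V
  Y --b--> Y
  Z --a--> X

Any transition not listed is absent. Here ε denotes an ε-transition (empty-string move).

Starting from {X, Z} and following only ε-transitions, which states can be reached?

Begin with {X, Z}.
ε-move X → U; add U.
ε-move U → Y; add Y.

{U, X, Y, Z}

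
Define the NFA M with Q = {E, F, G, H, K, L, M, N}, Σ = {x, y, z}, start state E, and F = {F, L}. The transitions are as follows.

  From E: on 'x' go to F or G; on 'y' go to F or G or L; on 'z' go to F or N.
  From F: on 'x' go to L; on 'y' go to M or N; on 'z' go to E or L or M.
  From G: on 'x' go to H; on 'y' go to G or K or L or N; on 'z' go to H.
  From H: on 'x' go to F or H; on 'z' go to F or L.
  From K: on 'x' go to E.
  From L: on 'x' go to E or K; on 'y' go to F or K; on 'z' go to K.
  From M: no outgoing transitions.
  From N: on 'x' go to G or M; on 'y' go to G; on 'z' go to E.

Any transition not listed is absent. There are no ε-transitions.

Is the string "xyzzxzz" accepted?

Yes

Start in {E}.
Read 'x': {E} → {F, G}.
Read 'y': {F, G} → {G, K, L, M, N}.
Read 'z': {G, K, L, M, N} → {E, H, K}.
Read 'z': {E, H, K} → {F, L, N}.
Read 'x': {F, L, N} → {E, G, K, L, M}.
Read 'z': {E, G, K, L, M} → {F, H, K, N}.
Read 'z': {F, H, K, N} → {E, F, L, M}.
The final set {E, F, L, M} contains the accepting states F, L.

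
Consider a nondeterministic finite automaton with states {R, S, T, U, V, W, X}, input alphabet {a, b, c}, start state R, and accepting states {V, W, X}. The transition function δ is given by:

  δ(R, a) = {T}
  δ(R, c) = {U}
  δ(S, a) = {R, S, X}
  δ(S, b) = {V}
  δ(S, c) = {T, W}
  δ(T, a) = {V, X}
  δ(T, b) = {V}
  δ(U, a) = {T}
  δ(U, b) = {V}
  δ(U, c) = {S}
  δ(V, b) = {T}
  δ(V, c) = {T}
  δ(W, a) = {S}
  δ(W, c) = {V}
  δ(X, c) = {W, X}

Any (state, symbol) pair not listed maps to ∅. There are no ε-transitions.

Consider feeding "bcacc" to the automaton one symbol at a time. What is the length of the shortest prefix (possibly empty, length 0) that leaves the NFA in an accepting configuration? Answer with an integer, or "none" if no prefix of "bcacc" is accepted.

none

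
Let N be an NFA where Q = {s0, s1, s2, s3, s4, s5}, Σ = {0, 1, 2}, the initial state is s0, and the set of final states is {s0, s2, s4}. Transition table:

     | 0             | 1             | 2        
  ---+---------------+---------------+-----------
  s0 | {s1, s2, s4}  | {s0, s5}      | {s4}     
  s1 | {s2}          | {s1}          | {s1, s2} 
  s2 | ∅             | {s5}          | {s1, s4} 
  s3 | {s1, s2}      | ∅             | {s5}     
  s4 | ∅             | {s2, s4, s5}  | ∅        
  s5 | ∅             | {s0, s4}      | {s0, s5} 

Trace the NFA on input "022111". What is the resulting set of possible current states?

{s0, s1, s2, s4, s5}

Start in {s0}.
Read '0': s0→{s1, s2, s4}; now {s1, s2, s4}.
Read '2': s1→{s1, s2}, s2→{s1, s4}, s4→∅; now {s1, s2, s4}.
Read '2': s1→{s1, s2}, s2→{s1, s4}, s4→∅; now {s1, s2, s4}.
Read '1': s1→{s1}, s2→{s5}, s4→{s2, s4, s5}; now {s1, s2, s4, s5}.
Read '1': s1→{s1}, s2→{s5}, s4→{s2, s4, s5}, s5→{s0, s4}; now {s0, s1, s2, s4, s5}.
Read '1': s0→{s0, s5}, s1→{s1}, s2→{s5}, s4→{s2, s4, s5}, s5→{s0, s4}; now {s0, s1, s2, s4, s5}.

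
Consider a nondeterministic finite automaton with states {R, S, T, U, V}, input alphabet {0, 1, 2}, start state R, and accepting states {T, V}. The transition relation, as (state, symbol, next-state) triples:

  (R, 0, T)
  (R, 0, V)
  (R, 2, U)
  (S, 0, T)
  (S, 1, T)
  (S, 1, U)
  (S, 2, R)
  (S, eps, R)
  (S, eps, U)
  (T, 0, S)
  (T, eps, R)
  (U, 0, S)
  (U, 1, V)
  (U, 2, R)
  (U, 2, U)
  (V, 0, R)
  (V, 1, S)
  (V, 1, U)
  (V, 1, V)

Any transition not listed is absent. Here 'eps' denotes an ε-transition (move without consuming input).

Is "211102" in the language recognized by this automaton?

Start in {R}.
Read '2': {R} → {U}.
Read '1': {U} → {V}.
Read '1': {V} → {R, S, U, V}.
Read '1': {R, S, U, V} → {R, S, T, U, V}.
Read '0': {R, S, T, U, V} → {R, S, T, U, V}.
Read '2': {R, S, T, U, V} → {R, U}.
The final set {R, U} contains no accepting state.

No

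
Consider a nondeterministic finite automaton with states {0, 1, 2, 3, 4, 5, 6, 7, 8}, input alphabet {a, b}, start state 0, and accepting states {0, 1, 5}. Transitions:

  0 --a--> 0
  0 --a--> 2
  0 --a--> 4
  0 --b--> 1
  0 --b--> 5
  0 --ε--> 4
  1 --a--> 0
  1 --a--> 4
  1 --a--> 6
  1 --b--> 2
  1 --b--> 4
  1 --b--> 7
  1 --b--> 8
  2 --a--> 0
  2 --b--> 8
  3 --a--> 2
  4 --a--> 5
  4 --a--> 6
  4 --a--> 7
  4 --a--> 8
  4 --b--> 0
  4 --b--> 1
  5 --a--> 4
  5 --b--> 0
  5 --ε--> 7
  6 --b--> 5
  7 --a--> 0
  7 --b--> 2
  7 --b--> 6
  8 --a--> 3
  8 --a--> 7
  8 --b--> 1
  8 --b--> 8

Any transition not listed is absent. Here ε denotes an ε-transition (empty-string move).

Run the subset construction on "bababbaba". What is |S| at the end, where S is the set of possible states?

8

Start: ε-closure({0}) = {0, 4}.
Read 'b': 0→{1, 5}, 4→{0, 1}; union {0, 1, 5}; ε-closure = {0, 1, 4, 5, 7}.
Read 'a': 0→{0, 2, 4}, 1→{0, 4, 6}, 4→{5, 6, 7, 8}, 5→{4}, 7→{0}; now {0, 2, 4, 5, 6, 7, 8}.
Read 'b': 0→{1, 5}, 2→{8}, 4→{0, 1}, 5→{0}, 6→{5}, 7→{2, 6}, 8→{1, 8}; union {0, 1, 2, 5, 6, 8}; ε-closure = {0, 1, 2, 4, 5, 6, 7, 8}.
Read 'a': 0→{0, 2, 4}, 1→{0, 4, 6}, 2→{0}, 4→{5, 6, 7, 8}, 5→{4}, 6→∅, 7→{0}, 8→{3, 7}; now {0, 2, 3, 4, 5, 6, 7, 8}.
Read 'b': 0→{1, 5}, 2→{8}, 3→∅, 4→{0, 1}, 5→{0}, 6→{5}, 7→{2, 6}, 8→{1, 8}; union {0, 1, 2, 5, 6, 8}; ε-closure = {0, 1, 2, 4, 5, 6, 7, 8}.
Read 'b': 0→{1, 5}, 1→{2, 4, 7, 8}, 2→{8}, 4→{0, 1}, 5→{0}, 6→{5}, 7→{2, 6}, 8→{1, 8}; now {0, 1, 2, 4, 5, 6, 7, 8}.
Read 'a': 0→{0, 2, 4}, 1→{0, 4, 6}, 2→{0}, 4→{5, 6, 7, 8}, 5→{4}, 6→∅, 7→{0}, 8→{3, 7}; now {0, 2, 3, 4, 5, 6, 7, 8}.
Read 'b': 0→{1, 5}, 2→{8}, 3→∅, 4→{0, 1}, 5→{0}, 6→{5}, 7→{2, 6}, 8→{1, 8}; union {0, 1, 2, 5, 6, 8}; ε-closure = {0, 1, 2, 4, 5, 6, 7, 8}.
Read 'a': 0→{0, 2, 4}, 1→{0, 4, 6}, 2→{0}, 4→{5, 6, 7, 8}, 5→{4}, 6→∅, 7→{0}, 8→{3, 7}; now {0, 2, 3, 4, 5, 6, 7, 8}.
That set has 8 states.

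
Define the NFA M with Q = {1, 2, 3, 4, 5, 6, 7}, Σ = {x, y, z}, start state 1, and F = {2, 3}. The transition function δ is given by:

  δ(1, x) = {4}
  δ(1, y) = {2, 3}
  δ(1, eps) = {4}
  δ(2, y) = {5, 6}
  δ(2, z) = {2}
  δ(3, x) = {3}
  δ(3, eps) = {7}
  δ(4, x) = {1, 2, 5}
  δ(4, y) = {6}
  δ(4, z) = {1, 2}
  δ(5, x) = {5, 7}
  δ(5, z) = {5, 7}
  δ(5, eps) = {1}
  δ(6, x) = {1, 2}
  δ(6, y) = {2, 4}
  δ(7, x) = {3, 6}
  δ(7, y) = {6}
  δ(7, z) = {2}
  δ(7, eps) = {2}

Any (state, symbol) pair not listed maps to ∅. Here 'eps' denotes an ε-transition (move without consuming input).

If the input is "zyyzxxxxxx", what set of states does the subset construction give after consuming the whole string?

{1, 2, 3, 4, 5, 6, 7}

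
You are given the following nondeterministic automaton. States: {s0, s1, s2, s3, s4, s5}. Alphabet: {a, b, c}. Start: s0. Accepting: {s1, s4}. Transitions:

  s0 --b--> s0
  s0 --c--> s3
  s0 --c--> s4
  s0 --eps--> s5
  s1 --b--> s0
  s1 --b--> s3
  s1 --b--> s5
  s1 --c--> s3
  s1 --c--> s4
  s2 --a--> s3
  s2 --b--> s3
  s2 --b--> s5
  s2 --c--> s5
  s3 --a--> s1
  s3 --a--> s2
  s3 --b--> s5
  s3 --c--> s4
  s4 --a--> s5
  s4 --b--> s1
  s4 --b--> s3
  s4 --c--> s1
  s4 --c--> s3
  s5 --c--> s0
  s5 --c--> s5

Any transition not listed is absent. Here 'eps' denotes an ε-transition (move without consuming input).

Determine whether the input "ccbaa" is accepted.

Start: ε-closure({s0}) = {s0, s5}.
Read 'c': s0→{s3, s4}, s5→{s0, s5}; now {s0, s3, s4, s5}.
Read 'c': s0→{s3, s4}, s3→{s4}, s4→{s1, s3}, s5→{s0, s5}; now {s0, s1, s3, s4, s5}.
Read 'b': s0→{s0}, s1→{s0, s3, s5}, s3→{s5}, s4→{s1, s3}, s5→∅; now {s0, s1, s3, s5}.
Read 'a': s0→∅, s1→∅, s3→{s1, s2}, s5→∅; now {s1, s2}.
Read 'a': s1→∅, s2→{s3}; now {s3}.
The final set {s3} contains no accepting state.

No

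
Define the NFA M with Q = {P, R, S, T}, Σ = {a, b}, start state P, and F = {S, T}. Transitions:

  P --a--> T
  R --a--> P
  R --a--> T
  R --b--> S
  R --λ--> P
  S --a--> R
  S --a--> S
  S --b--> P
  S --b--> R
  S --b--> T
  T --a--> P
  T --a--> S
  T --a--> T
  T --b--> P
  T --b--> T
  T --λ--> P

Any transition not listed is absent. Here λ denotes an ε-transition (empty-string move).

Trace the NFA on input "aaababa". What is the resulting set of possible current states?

{P, R, S, T}

Start in {P}.
Read 'a': {P} → {P, T}.
Read 'a': {P, T} → {P, S, T}.
Read 'a': {P, S, T} → {P, R, S, T}.
Read 'b': {P, R, S, T} → {P, R, S, T}.
Read 'a': {P, R, S, T} → {P, R, S, T}.
Read 'b': {P, R, S, T} → {P, R, S, T}.
Read 'a': {P, R, S, T} → {P, R, S, T}.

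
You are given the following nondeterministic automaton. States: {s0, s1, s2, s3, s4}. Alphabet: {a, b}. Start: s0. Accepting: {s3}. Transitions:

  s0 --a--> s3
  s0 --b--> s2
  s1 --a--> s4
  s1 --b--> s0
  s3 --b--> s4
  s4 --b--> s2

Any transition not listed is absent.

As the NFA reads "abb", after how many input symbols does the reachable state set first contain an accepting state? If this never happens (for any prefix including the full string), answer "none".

1

Start in {s0}.
Read 'a': {s0} → {s3}.
None of the earlier sets intersect F, but {s3} does.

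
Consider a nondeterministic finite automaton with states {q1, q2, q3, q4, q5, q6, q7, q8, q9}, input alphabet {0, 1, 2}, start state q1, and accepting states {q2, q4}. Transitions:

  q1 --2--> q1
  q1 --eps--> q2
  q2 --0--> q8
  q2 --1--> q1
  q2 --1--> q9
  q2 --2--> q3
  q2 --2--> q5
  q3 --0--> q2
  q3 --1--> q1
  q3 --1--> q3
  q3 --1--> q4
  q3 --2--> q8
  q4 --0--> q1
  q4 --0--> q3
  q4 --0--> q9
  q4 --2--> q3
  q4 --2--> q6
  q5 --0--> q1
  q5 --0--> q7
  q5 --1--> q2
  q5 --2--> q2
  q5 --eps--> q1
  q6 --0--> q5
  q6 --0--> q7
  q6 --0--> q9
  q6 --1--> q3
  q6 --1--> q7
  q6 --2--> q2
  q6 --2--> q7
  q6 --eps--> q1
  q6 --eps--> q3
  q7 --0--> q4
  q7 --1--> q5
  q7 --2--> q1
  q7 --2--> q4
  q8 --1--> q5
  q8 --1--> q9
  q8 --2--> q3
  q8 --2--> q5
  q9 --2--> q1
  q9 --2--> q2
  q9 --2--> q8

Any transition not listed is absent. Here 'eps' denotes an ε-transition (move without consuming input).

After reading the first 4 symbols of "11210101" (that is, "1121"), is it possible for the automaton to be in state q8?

Start: ε-closure({q1}) = {q1, q2}.
Read '1': q1→∅, q2→{q1, q9}; union {q1, q9}; ε-closure = {q1, q2, q9}.
Read '1': q1→∅, q2→{q1, q9}, q9→∅; union {q1, q9}; ε-closure = {q1, q2, q9}.
Read '2': q1→{q1}, q2→{q3, q5}, q9→{q1, q2, q8}; now {q1, q2, q3, q5, q8}.
Read '1': q1→∅, q2→{q1, q9}, q3→{q1, q3, q4}, q5→{q2}, q8→{q5, q9}; now {q1, q2, q3, q4, q5, q9}.
State q8 is not in {q1, q2, q3, q4, q5, q9}.

No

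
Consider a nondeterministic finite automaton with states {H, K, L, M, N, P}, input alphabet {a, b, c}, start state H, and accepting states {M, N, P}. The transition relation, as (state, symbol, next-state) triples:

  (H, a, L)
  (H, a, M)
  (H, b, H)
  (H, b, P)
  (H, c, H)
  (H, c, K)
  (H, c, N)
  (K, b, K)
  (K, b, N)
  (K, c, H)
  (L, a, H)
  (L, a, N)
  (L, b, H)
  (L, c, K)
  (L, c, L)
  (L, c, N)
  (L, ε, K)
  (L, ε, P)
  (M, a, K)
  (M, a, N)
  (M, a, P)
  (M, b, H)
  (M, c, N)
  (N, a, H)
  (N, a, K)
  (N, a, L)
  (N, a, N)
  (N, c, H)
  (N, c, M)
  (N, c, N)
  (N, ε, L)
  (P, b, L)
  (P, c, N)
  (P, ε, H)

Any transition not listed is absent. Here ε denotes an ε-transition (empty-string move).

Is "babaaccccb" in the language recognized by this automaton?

Start in {H}.
Read 'b': {H} → {H, P}.
Read 'a': {H, P} → {H, K, L, M, P}.
Read 'b': {H, K, L, M, P} → {H, K, L, N, P}.
Read 'a': {H, K, L, N, P} → {H, K, L, M, N, P}.
Read 'a': {H, K, L, M, N, P} → {H, K, L, M, N, P}.
Read 'c': {H, K, L, M, N, P} → {H, K, L, M, N, P}.
Read 'c': {H, K, L, M, N, P} → {H, K, L, M, N, P}.
Read 'c': {H, K, L, M, N, P} → {H, K, L, M, N, P}.
Read 'c': {H, K, L, M, N, P} → {H, K, L, M, N, P}.
Read 'b': {H, K, L, M, N, P} → {H, K, L, N, P}.
The final set {H, K, L, N, P} contains the accepting states N, P.

Yes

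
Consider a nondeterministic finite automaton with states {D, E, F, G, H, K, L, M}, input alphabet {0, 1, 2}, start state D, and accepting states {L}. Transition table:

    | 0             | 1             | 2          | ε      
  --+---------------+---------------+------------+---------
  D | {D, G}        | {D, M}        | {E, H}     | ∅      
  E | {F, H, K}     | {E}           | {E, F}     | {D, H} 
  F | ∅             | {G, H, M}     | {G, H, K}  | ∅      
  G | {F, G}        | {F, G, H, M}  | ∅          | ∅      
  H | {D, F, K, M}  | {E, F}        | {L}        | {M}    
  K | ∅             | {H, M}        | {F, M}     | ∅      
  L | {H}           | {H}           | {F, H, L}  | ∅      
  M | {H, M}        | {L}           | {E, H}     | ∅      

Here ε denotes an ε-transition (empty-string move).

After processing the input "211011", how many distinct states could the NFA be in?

7

Start in {D}.
Read '2': D→{E, H}; union {E, H}; ε-closure = {D, E, H, M}.
Read '1': D→{D, M}, E→{E}, H→{E, F}, M→{L}; union {D, E, F, L, M}; ε-closure = {D, E, F, H, L, M}.
Read '1': D→{D, M}, E→{E}, F→{G, H, M}, H→{E, F}, L→{H}, M→{L}; now {D, E, F, G, H, L, M}.
Read '0': D→{D, G}, E→{F, H, K}, F→∅, G→{F, G}, H→{D, F, K, M}, L→{H}, M→{H, M}; now {D, F, G, H, K, M}.
Read '1': D→{D, M}, F→{G, H, M}, G→{F, G, H, M}, H→{E, F}, K→{H, M}, M→{L}; now {D, E, F, G, H, L, M}.
Read '1': D→{D, M}, E→{E}, F→{G, H, M}, G→{F, G, H, M}, H→{E, F}, L→{H}, M→{L}; now {D, E, F, G, H, L, M}.
That set has 7 states.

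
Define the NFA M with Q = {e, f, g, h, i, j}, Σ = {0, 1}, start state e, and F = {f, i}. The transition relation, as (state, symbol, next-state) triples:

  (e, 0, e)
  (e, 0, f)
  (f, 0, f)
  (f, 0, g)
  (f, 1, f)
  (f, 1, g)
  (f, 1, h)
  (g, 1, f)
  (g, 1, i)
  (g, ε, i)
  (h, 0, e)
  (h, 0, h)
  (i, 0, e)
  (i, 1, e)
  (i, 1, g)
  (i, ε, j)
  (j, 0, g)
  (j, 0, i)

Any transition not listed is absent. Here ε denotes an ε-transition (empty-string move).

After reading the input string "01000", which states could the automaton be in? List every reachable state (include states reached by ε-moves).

{e, f, g, h, i, j}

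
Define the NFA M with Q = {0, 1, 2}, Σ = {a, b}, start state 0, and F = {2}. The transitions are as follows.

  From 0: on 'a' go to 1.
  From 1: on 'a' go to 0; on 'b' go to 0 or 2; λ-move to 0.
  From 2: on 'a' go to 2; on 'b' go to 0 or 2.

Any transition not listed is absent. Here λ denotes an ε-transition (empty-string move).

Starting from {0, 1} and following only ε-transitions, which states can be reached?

{0, 1}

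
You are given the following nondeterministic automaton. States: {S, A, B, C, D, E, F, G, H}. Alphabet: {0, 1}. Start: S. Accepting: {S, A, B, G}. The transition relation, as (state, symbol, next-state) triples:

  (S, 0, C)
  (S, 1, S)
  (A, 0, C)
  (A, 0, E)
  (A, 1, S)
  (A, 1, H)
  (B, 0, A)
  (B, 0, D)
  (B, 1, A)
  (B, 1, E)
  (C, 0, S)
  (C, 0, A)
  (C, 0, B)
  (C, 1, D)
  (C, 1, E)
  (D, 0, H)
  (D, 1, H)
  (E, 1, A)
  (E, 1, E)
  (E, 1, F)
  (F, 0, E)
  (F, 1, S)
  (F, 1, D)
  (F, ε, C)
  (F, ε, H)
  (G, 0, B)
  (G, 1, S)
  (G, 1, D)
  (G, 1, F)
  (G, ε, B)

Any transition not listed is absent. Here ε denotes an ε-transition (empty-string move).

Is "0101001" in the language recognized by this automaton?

No

Start in {S}.
Read '0': {S} → {C}.
Read '1': {C} → {D, E}.
Read '0': {D, E} → {H}.
Read '1': {H} → ∅.
The set is empty and remains empty for the remaining 3 symbols.
The final set ∅ contains no accepting state.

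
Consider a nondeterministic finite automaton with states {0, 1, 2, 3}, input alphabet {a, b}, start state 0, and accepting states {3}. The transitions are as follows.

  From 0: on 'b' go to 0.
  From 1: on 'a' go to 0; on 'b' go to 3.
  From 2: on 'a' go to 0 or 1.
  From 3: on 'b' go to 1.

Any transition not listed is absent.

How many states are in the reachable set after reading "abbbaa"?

0

Start in {0}.
Read 'a': 0→∅; now ∅.
The set is empty and remains empty for the remaining 5 symbols.
That set has 0 states.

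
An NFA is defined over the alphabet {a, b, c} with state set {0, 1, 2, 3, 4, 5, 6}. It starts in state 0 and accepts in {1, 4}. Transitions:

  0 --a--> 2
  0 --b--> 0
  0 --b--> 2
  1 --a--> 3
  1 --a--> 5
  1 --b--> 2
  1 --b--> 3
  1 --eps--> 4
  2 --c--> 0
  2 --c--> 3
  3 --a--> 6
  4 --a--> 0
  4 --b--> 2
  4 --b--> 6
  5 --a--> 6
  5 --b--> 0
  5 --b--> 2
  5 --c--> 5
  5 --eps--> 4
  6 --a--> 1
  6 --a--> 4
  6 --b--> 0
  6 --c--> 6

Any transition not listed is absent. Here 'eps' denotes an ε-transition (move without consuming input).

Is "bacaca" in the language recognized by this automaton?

Yes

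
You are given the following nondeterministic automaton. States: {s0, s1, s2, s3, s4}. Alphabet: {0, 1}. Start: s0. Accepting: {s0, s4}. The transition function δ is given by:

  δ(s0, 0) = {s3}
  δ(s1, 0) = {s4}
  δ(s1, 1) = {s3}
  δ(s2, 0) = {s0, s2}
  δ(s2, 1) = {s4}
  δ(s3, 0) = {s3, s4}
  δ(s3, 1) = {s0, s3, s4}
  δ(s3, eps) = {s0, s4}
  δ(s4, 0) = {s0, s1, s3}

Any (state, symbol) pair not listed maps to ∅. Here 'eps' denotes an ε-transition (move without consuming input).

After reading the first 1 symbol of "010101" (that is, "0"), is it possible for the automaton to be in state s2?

Start in {s0}.
Read '0': {s0} → {s0, s3, s4}.
State s2 is not in {s0, s3, s4}.

No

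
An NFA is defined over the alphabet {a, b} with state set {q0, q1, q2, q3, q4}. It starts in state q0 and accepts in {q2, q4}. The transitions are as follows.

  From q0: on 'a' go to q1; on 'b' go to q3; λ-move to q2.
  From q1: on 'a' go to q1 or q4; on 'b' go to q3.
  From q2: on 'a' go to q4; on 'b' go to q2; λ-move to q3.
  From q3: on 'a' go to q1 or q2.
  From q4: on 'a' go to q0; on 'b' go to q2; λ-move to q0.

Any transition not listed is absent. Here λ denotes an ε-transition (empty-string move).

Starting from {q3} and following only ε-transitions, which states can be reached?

Begin with {q3}.
No ε-moves leave this set, so the closure equals the set itself.

{q3}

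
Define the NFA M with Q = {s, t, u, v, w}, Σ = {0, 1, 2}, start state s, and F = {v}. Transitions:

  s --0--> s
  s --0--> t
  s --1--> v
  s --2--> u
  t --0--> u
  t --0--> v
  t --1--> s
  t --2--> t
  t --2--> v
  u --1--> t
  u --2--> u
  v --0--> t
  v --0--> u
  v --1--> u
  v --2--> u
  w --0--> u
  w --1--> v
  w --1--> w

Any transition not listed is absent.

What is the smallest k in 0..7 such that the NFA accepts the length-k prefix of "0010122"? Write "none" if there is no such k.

2

Start in {s}.
Read '0': s→{s, t}; now {s, t}.
Read '0': s→{s, t}, t→{u, v}; now {s, t, u, v}.
None of the earlier sets intersect F, but {s, t, u, v} does.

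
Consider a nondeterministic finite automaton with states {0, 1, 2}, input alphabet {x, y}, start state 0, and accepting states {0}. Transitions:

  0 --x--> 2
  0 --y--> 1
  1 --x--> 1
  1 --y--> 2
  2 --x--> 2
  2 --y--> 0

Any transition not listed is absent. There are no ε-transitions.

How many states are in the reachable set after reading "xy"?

1

Start in {0}.
Read 'x': 0→{2}; now {2}.
Read 'y': 2→{0}; now {0}.
That set has 1 state.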